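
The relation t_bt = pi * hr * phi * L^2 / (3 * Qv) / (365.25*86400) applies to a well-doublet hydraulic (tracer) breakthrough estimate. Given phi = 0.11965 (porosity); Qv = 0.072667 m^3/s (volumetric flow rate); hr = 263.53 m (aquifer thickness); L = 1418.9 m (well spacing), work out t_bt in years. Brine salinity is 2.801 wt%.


t_bt = pi * hr * phi * L^2 / (3 * Qv) / (365.25*86400)
t_bt = pi * 263.53 * 0.11965 * 1418.9^2 / (3 * 0.072667) / (365.25*86400)
t_bt = 28.989 years


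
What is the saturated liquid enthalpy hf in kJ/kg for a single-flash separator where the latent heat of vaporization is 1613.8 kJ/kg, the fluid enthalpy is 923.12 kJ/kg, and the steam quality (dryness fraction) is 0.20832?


hf = h - x * hfg
hf = 923.12 - 0.20832 * 1613.8
hf = 586.93 kJ/kg


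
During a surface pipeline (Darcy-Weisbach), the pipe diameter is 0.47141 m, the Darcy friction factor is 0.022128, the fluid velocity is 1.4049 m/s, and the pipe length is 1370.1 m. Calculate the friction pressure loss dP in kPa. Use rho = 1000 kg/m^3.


dP = f * (L/D) * (rho*vel^2/2) / 1000
dP = 0.022128 * (1370.1/0.47141) * (1000*1.4049^2/2) / 1000
dP = 63.468 kPa


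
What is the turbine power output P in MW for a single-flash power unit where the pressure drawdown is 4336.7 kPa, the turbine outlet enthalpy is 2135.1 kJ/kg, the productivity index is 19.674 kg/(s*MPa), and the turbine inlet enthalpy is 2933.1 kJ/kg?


Step 1: mdot = PI * dP / 1000 = 19.674 * 4336.7 / 1000 = 85.32024 kg/s
Step 2: P = mdot*(h_in - h_out)/1000 = 85.32024*(2933.1 - 2135.1)/1000 = 68.086 MW
P = 68.086 MW


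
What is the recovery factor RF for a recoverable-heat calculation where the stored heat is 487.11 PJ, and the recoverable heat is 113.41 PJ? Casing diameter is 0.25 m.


RF = Q_rec / Q_s
RF = 113.41 / 487.11
RF = 0.23282


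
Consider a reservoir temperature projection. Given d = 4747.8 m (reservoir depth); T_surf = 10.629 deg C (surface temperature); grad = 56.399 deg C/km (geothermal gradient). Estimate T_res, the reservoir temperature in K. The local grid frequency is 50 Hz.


T_res = T_surf + grad * d / 1000
T_res = 10.629 + 56.399 * 4747.8 / 1000
T_res = 278.4002 deg C
Convert to K: 278.4002 + 273.15 = 551.55 K
T_res = 551.55 K


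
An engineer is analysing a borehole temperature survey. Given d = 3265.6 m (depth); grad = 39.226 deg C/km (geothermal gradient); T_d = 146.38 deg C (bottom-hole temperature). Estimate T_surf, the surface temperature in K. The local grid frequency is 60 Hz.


T_surf = T_d - grad * d / 1000
T_surf = 146.38 - 39.226 * 3265.6 / 1000
T_surf = 18.28357 deg C
Convert to K: 18.28357 + 273.15 = 291.43 K
T_surf = 291.43 K


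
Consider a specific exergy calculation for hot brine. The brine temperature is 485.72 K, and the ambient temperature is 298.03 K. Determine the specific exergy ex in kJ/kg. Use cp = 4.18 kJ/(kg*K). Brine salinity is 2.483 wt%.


ex = cp * ((T_b - T_0) - T_0 * ln(T_b/T_0))
ex = 4.18 * ((485.72 - 298.03) - 298.03 * ln(485.72/298.03))
ex = 176.06 kJ/kg


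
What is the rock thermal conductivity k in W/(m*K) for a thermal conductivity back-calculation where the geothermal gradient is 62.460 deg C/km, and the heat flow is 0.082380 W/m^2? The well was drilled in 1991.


k = q / (grad / 1000)
k = 0.082380 / (62.460 / 1000)
k = 1.3189 W/(m*K)


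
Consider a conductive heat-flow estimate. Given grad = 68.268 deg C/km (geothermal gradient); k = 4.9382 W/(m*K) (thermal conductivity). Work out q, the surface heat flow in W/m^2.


q = k * grad / 1000
q = 4.9382 * 68.268 / 1000
q = 0.33712 W/m^2


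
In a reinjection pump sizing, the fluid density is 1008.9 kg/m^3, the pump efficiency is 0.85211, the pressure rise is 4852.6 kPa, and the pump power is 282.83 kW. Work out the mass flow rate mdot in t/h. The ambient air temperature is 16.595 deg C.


mdot = P_pump * rho * eta / dP
mdot = 282.83 * 1008.9 * 0.85211 / 4852.6
mdot = 50.10658 kg/s
Convert: 50.10658 kg/s * 3.6 = 180.38 t/h
mdot = 180.38 t/h


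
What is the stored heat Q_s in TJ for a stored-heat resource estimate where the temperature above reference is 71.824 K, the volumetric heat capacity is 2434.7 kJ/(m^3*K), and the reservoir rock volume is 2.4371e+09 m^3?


Q_s = Vr * rhoc * dT / 1e12
Q_s = 2.4371e+09 * 2434.7 * 71.824 / 1e12
Q_s = 426.1754 PJ
Convert: 426.1754 PJ * 1000.0 = 4.2618e+05 TJ
Q_s = 4.2618e+05 TJ


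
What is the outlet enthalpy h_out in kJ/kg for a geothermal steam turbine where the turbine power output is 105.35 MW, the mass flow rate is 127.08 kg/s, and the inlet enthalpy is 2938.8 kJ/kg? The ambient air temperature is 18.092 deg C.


h_out = h_in - P * 1000 / mdot
h_out = 2938.8 - 105.35 * 1000 / 127.08
h_out = 2109.8 kJ/kg


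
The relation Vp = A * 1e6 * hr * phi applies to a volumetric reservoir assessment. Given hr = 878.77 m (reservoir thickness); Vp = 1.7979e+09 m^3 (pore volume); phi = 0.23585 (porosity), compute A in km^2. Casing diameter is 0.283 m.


A = Vp / (1e6 * hr * phi)
A = 1.7979e+09 / (1e6 * 878.77 * 0.23585)
A = 8.6747 km^2


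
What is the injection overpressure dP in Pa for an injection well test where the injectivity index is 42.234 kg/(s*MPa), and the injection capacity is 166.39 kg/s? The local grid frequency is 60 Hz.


dP = mdot * 1000 / II
dP = 166.39 * 1000 / 42.234
dP = 3939.717 kPa
Convert: 3939.717 kPa * 1000.0 = 3.9397e+06 Pa
dP = 3.9397e+06 Pa


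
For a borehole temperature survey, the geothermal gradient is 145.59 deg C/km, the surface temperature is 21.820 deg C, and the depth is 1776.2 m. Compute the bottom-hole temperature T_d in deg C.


T_d = T_surf + grad * d / 1000
T_d = 21.820 + 145.59 * 1776.2 / 1000
T_d = 280.42 deg C


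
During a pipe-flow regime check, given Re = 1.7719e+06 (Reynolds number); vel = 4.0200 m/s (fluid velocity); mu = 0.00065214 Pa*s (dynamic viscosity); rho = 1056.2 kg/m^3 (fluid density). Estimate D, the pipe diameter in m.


D = Re * mu / (rho * vel)
D = 1.7719e+06 * 0.00065214 / (1056.2 * 4.0200)
D = 0.27215 m


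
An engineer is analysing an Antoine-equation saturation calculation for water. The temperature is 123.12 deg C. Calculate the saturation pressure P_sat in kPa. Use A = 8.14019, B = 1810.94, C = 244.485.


P_sat = 10^(A - B/(C + T)) / 760 * 0.101325
P_sat = 10^(8.14019 - 1810.94/(244.485 + 123.12)) / 760 * 0.101325
P_sat = 0.2181588 MPa
Convert: 0.2181588 MPa * 1000.0 = 218.16 kPa
P_sat = 218.16 kPa


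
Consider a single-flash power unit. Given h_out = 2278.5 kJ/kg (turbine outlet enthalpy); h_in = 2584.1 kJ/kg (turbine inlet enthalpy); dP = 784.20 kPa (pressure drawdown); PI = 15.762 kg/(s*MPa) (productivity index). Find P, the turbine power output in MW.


Step 1: mdot = PI * dP / 1000 = 15.762 * 784.2 / 1000 = 12.36056 kg/s
Step 2: P = mdot*(h_in - h_out)/1000 = 12.36056*(2584.1 - 2278.5)/1000 = 3.7774 MW
P = 3.7774 MW


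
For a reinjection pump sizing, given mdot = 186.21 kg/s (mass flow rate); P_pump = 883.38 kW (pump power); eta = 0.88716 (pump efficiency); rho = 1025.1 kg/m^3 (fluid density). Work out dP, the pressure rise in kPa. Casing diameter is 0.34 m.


dP = P_pump * rho * eta / mdot
dP = 883.38 * 1025.1 * 0.88716 / 186.21
dP = 4314.3 kPa


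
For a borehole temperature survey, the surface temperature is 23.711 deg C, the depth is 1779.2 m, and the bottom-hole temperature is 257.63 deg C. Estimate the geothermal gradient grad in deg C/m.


grad = (T_d - T_surf) / d * 1000
grad = (257.63 - 23.711) / 1779.2 * 1000
grad = 131.4743 deg C/km
Convert: 131.4743 deg C/km * 0.001 = 0.13147 deg C/m
grad = 0.13147 deg C/m


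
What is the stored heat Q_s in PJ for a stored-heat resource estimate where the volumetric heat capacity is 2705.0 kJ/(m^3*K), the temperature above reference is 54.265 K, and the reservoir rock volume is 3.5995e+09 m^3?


Q_s = Vr * rhoc * dT / 1e12
Q_s = 3.5995e+09 * 2705.0 * 54.265 / 1e12
Q_s = 528.36 PJ


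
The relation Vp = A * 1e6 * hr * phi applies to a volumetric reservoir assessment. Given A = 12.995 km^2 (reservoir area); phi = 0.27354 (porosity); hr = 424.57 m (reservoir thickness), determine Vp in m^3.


Vp = A * 1e6 * hr * phi
Vp = 12.995 * 1e6 * 424.57 * 0.27354
Vp = 1.5092e+09 m^3


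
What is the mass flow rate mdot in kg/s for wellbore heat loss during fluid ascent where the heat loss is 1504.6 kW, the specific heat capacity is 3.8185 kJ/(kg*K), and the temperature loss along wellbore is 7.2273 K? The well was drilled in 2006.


mdot = Q_loss / (cp * dT)
mdot = 1504.6 / (3.8185 * 7.2273)
mdot = 54.520 kg/s


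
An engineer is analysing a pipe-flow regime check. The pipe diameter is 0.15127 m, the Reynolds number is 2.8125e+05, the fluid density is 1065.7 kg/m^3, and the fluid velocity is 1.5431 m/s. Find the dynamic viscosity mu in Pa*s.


mu = rho * vel * D / Re
mu = 1065.7 * 1.5431 * 0.15127 / 2.8125e+05
mu = 0.00088448 Pa*s


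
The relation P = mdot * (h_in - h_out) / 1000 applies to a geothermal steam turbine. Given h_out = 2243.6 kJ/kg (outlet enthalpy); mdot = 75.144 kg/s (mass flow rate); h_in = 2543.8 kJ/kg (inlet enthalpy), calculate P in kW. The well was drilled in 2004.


P = mdot * (h_in - h_out) / 1000
P = 75.144 * (2543.8 - 2243.6) / 1000
P = 22.55823 MW
Convert: 22.55823 MW * 1000.0 = 22558 kW
P = 22558 kW


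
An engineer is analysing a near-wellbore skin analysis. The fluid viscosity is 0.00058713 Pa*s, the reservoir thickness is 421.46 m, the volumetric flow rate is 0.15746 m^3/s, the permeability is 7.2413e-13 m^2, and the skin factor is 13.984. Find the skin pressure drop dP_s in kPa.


dP_s = S * q * mu / (2*pi*k*hr) / 1000
dP_s = 13.984 * 0.15746 * 0.00058713 / (2*pi*7.2413e-13*421.46) / 1000
dP_s = 674.19 kPa


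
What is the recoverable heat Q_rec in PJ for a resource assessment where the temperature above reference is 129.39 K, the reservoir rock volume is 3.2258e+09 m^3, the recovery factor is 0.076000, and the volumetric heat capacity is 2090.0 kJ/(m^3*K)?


Step 1: Q_s = Vr*rhoc*dT/1e12 = 3.2258e+09*2090.0*129.39/1e12 = 872.3373 PJ
Step 2: Q_rec = Q_s * RF = 872.3373 * 0.076 = 66.298 PJ
Q_rec = 66.298 PJ


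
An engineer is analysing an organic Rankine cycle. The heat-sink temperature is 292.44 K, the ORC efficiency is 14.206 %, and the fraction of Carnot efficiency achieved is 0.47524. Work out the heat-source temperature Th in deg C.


Th = Tc / (1 - (eta_orc/100)/f)
Th = 292.44 / (1 - (14.206/100)/0.47524)
Th = 417.1294 K
Convert to deg C: 417.1294 - 273.15 = 143.98 deg C
Th = 143.98 deg C


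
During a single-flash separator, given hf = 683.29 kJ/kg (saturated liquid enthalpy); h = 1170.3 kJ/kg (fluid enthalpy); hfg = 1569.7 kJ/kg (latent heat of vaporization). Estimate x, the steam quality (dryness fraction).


x = (h - hf) / hfg
x = (1170.3 - 683.29) / 1569.7
x = 0.31026


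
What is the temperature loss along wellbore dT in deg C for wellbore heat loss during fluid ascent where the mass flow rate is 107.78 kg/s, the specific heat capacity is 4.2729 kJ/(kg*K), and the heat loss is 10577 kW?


dT = Q_loss / (mdot * cp)
dT = 10577 / (107.78 * 4.2729)
dT = 22.96686 K
Convert (temperature difference, 1 K = 1 deg C): 22.96686 K = 22.96686 deg C
dT = 22.967 deg C


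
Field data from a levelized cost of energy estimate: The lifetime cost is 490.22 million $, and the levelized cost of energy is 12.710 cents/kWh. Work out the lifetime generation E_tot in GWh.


E_tot = C_tot / LCOE * 100
E_tot = 490.22 / 12.710 * 100
E_tot = 3857.0 GWh


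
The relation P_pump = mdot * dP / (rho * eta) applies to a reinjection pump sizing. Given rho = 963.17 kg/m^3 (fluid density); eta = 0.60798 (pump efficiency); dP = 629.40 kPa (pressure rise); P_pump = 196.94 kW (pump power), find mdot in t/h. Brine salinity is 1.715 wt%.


mdot = P_pump * rho * eta / dP
mdot = 196.94 * 963.17 * 0.60798 / 629.40
mdot = 183.2312 kg/s
Convert: 183.2312 kg/s * 3.6 = 659.63 t/h
mdot = 659.63 t/h


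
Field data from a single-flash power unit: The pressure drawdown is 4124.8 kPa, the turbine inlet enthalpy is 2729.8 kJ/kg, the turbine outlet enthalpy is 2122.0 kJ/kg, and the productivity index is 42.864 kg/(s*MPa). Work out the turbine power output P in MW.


Step 1: mdot = PI * dP / 1000 = 42.864 * 4124.8 / 1000 = 176.8054 kg/s
Step 2: P = mdot*(h_in - h_out)/1000 = 176.8054*(2729.8 - 2122.0)/1000 = 107.46 MW
P = 107.46 MW


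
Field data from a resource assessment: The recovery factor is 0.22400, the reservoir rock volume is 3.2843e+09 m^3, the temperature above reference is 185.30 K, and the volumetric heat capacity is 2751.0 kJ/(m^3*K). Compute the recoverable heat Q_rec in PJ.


Step 1: Q_s = Vr*rhoc*dT/1e12 = 3.2843e+09*2751.0*185.3/1e12 = 1674.206 PJ
Step 2: Q_rec = Q_s * RF = 1674.206 * 0.224 = 375.02 PJ
Q_rec = 375.02 PJ


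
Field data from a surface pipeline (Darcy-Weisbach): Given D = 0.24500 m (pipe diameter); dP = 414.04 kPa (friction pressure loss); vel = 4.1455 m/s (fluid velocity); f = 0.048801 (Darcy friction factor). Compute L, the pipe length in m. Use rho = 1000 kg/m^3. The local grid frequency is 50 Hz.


L = dP*1000*D / (f*rho*vel^2/2)
L = 414.04*1000*0.24500 / (0.048801*1000*4.1455^2/2)
L = 241.91 m


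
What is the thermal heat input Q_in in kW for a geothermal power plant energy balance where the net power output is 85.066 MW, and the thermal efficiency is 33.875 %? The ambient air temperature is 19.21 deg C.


Q_in = W_net / (eta / 100)
Q_in = 85.066 / (33.875 / 100)
Q_in = 251.1173 MW
Convert: 251.1173 MW * 1000.0 = 2.5112e+05 kW
Q_in = 2.5112e+05 kW


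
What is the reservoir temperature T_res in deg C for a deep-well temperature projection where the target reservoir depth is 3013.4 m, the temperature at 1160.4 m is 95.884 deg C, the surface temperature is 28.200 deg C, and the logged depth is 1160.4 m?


Step 1: grad = (T_d1 - T_surf)/d1 * 1000 = (95.884 - 28.2)/1160.4 * 1000 = 58.32816 deg C/km
Step 2: T_res = T_surf + grad*d2/1000 = 28.2 + 58.32816*3013.4/1000 = 203.97 deg C
T_res = 203.97 deg C


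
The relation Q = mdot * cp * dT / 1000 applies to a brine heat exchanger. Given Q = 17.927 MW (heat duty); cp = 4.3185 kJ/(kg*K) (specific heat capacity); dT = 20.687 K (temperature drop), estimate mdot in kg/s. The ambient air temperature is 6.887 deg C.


mdot = Q * 1000 / (cp * dT)
mdot = 17.927 * 1000 / (4.3185 * 20.687)
mdot = 200.67 kg/s


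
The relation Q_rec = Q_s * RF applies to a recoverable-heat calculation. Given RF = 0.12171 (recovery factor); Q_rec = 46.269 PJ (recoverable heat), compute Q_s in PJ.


Q_s = Q_rec / RF
Q_s = 46.269 / 0.12171
Q_s = 380.16 PJ


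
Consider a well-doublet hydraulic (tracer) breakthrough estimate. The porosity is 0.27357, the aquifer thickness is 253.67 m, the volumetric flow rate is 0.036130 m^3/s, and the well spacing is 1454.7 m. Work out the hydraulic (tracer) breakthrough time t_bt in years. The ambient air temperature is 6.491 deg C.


t_bt = pi * hr * phi * L^2 / (3 * Qv) / (365.25*86400)
t_bt = pi * 253.67 * 0.27357 * 1454.7^2 / (3 * 0.036130) / (365.25*86400)
t_bt = 134.88 years


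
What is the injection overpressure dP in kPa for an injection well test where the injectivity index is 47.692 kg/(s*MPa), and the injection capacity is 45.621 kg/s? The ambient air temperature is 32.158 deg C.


dP = mdot * 1000 / II
dP = 45.621 * 1000 / 47.692
dP = 956.58 kPa


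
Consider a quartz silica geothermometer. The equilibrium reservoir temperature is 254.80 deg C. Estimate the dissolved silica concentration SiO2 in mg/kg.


SiO2 = 10^(5.19 - 1309/(T_eq + 273.15))
SiO2 = 10^(5.19 - 1309/(254.80 + 273.15))
SiO2 = 513.57 mg/kg


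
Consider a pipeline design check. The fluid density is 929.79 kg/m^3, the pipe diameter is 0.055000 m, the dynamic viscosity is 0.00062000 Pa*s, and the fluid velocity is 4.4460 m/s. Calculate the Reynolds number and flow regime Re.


Step 1: Re = rho*vel*D/mu = 929.79*4.446*0.055/0.00062 = 3.6671e+05
Step 2: Re = 3.6671e+05 > 4000, so flow is turbulent.
Re = 3.6671e+05 (turbulent)


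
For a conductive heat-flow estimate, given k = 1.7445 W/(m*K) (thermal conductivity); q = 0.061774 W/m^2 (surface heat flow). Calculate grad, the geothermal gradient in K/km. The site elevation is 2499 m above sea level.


grad = q * 1000 / k
grad = 0.061774 * 1000 / 1.7445
grad = 35.41072 deg C/km
Convert: 35.41072 deg C/km * 1.0 = 35.411 K/km
grad = 35.411 K/km


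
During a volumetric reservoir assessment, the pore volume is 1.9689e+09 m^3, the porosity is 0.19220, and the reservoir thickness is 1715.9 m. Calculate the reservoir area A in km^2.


A = Vp / (1e6 * hr * phi)
A = 1.9689e+09 / (1e6 * 1715.9 * 0.19220)
A = 5.9701 km^2


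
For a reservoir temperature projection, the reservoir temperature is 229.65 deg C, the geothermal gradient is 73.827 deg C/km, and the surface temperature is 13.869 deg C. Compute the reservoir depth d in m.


d = (T_res - T_surf) / grad * 1000
d = (229.65 - 13.869) / 73.827 * 1000
d = 2922.8 m


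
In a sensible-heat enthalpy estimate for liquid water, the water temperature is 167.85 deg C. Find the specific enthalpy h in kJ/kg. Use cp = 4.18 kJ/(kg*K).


h = cp * T
h = 4.18 * 167.85
h = 701.61 kJ/kg


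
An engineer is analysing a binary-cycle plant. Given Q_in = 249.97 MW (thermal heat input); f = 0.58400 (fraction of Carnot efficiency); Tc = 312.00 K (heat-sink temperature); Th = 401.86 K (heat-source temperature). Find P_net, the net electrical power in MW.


Step 1: eta = (1 - Tc/Th)*f = (1 - 312.0/401.86)*0.584 = 0.1305884
Step 2: P_net = eta * Q_in = 0.1305884 * 249.97 = 32.643 MW
P_net = 32.643 MW


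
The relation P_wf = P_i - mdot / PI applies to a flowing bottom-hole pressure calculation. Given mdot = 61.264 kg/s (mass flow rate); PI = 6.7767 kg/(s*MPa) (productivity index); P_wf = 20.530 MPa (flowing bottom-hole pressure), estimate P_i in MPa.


P_i = P_wf + mdot / PI
P_i = 20.530 + 61.264 / 6.7767
P_i = 29.570 MPa


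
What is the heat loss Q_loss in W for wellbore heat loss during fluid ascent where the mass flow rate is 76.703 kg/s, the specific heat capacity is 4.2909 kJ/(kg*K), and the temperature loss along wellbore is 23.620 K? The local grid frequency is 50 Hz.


Q_loss = mdot * cp * dT
Q_loss = 76.703 * 4.2909 * 23.620
Q_loss = 7773.930 kW
Convert: 7773.930 kW * 1000.0 = 7.7739e+06 W
Q_loss = 7.7739e+06 W


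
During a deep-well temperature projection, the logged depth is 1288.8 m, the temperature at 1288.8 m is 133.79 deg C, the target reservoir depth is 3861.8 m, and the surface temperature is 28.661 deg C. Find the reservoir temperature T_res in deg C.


Step 1: grad = (T_d1 - T_surf)/d1 * 1000 = (133.79 - 28.661)/1288.8 * 1000 = 81.57123 deg C/km
Step 2: T_res = T_surf + grad*d2/1000 = 28.661 + 81.57123*3861.8/1000 = 343.67 deg C
T_res = 343.67 deg C


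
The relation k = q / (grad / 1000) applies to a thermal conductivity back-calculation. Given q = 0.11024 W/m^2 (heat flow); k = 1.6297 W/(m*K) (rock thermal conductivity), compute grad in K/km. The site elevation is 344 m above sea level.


grad = q / k * 1000
grad = 0.11024 / 1.6297 * 1000
grad = 67.64435 deg C/km
Convert: 67.64435 deg C/km * 1.0 = 67.644 K/km
grad = 67.644 K/km


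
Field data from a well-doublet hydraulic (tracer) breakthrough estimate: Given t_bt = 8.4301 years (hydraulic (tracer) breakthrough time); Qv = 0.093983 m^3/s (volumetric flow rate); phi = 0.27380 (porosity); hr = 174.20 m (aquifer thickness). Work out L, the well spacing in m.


L = sqrt(t_bt*365.25*86400*3*Qv / (pi*hr*phi))
L = sqrt(8.4301*365.25*86400*3*0.093983 / (pi*174.20*0.27380))
L = 707.52 m


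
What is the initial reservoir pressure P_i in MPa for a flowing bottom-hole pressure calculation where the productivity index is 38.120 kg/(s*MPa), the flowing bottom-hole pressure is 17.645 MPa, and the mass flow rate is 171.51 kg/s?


P_i = P_wf + mdot / PI
P_i = 17.645 + 171.51 / 38.120
P_i = 22.144 MPa


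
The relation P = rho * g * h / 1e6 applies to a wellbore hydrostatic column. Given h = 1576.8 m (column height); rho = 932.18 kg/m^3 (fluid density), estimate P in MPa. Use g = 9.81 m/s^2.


P = rho * g * h / 1e6
P = 932.18 * 9.81 * 1576.8 / 1e6
P = 14.419 MPa


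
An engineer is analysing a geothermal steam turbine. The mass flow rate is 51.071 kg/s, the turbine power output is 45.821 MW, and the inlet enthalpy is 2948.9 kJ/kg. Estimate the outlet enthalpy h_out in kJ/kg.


h_out = h_in - P * 1000 / mdot
h_out = 2948.9 - 45.821 * 1000 / 51.071
h_out = 2051.7 kJ/kg


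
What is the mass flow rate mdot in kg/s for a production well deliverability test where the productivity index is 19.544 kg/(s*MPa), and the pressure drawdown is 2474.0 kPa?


mdot = PI * dP / 1000
mdot = 19.544 * 2474.0 / 1000
mdot = 48.352 kg/s


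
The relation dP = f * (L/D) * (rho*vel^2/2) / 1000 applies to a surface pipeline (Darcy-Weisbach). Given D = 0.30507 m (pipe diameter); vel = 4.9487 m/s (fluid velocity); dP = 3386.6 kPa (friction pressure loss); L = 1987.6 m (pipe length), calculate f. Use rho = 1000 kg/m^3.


f = dP*1000 / ((L/D)*(rho*vel^2/2))
f = 3386.6*1000 / ((1987.6/0.30507)*(1000*4.9487^2/2))
f = 0.042450


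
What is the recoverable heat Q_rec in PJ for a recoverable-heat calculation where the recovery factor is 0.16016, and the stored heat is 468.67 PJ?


Q_rec = Q_s * RF
Q_rec = 468.67 * 0.16016
Q_rec = 75.062 PJ


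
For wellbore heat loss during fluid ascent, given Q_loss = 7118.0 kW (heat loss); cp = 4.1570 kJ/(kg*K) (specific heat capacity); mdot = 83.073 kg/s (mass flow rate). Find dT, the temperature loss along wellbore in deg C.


dT = Q_loss / (mdot * cp)
dT = 7118.0 / (83.073 * 4.1570)
dT = 20.61190 K
Convert (temperature difference, 1 K = 1 deg C): 20.61190 K = 20.61190 deg C
dT = 20.612 deg C


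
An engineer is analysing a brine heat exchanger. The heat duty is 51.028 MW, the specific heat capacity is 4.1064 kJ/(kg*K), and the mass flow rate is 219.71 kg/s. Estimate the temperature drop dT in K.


dT = Q * 1000 / (mdot * cp)
dT = 51.028 * 1000 / (219.71 * 4.1064)
dT = 56.558 K


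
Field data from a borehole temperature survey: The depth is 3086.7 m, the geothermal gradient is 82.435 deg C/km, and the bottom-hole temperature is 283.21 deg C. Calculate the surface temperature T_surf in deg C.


T_surf = T_d - grad * d / 1000
T_surf = 283.21 - 82.435 * 3086.7 / 1000
T_surf = 28.758 deg C


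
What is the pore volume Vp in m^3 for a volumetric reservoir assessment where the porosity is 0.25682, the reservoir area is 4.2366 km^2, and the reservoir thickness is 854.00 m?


Vp = A * 1e6 * hr * phi
Vp = 4.2366 * 1e6 * 854.00 * 0.25682
Vp = 9.2919e+08 m^3


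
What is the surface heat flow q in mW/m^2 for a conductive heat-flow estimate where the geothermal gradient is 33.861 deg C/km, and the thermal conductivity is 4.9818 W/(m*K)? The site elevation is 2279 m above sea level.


q = k * grad / 1000
q = 4.9818 * 33.861 / 1000
q = 0.1686887 W/m^2
Convert: 0.1686887 W/m^2 * 1000.0 = 168.69 mW/m^2
q = 168.69 mW/m^2


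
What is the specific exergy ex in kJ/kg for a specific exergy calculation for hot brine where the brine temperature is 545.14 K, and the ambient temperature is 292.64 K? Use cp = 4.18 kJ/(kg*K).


ex = cp * ((T_b - T_0) - T_0 * ln(T_b/T_0))
ex = 4.18 * ((545.14 - 292.64) - 292.64 * ln(545.14/292.64))
ex = 294.48 kJ/kg


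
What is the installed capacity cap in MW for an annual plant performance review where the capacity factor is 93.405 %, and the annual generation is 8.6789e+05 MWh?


cap = E_a / (CF/100 * 8760)
cap = 8.6789e+05 / (93.405/100 * 8760)
cap = 106.07 MW


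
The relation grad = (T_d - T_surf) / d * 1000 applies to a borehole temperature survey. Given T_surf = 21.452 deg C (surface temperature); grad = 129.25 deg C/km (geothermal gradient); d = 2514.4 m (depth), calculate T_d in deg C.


T_d = T_surf + grad * d / 1000
T_d = 21.452 + 129.25 * 2514.4 / 1000
T_d = 346.44 deg C


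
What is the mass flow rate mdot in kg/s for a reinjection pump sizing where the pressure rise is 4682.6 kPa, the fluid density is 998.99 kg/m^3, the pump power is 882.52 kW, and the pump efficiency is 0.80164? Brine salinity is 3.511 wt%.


mdot = P_pump * rho * eta / dP
mdot = 882.52 * 998.99 * 0.80164 / 4682.6
mdot = 150.93 kg/s


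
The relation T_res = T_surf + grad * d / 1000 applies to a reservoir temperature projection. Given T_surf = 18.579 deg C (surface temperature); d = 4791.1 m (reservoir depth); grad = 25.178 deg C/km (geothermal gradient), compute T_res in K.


T_res = T_surf + grad * d / 1000
T_res = 18.579 + 25.178 * 4791.1 / 1000
T_res = 139.2093 deg C
Convert to K: 139.2093 + 273.15 = 412.36 K
T_res = 412.36 K


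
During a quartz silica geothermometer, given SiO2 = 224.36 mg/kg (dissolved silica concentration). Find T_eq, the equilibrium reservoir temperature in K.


T_eq = 1309 / (5.19 - log10(SiO2)) - 273.15
T_eq = 1309 / (5.19 - log10(224.36)) - 273.15
T_eq = 187.9190 deg C
Convert to K: 187.9190 + 273.15 = 461.07 K
T_eq = 461.07 K


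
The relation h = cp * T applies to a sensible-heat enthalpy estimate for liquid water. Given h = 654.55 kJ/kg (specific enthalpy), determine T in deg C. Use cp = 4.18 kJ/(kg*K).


T = h / cp
T = 654.55 / 4.18
T = 156.59 deg C


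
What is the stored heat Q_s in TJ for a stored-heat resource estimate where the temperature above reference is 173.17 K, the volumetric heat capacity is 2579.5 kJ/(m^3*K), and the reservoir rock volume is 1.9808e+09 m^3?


Q_s = Vr * rhoc * dT / 1e12
Q_s = 1.9808e+09 * 2579.5 * 173.17 / 1e12
Q_s = 884.8075 PJ
Convert: 884.8075 PJ * 1000.0 = 8.8481e+05 TJ
Q_s = 8.8481e+05 TJ


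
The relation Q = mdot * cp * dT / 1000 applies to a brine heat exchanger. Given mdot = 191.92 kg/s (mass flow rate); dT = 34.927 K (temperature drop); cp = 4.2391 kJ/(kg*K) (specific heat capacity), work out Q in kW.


Q = mdot * cp * dT / 1000
Q = 191.92 * 4.2391 * 34.927 / 1000
Q = 28.41549 MW
Convert: 28.41549 MW * 1000.0 = 28415 kW
Q = 28415 kW


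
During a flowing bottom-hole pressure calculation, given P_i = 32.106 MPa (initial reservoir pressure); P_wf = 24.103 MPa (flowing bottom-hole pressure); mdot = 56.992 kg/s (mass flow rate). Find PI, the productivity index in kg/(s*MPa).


PI = mdot / (P_i - P_wf)
PI = 56.992 / (32.106 - 24.103)
PI = 7.1213 kg/(s*MPa)


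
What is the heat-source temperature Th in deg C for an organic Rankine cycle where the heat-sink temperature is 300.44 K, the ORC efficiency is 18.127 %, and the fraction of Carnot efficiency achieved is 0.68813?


Th = Tc / (1 - (eta_orc/100)/f)
Th = 300.44 / (1 - (18.127/100)/0.68813)
Th = 407.8873 K
Convert to deg C: 407.8873 - 273.15 = 134.74 deg C
Th = 134.74 deg C


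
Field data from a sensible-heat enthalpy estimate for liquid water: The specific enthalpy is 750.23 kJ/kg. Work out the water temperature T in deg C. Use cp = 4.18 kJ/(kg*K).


T = h / cp
T = 750.23 / 4.18
T = 179.48 deg C


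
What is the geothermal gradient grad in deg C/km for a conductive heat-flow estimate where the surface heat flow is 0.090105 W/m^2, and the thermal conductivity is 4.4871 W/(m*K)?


grad = q * 1000 / k
grad = 0.090105 * 1000 / 4.4871
grad = 20.081 deg C/km


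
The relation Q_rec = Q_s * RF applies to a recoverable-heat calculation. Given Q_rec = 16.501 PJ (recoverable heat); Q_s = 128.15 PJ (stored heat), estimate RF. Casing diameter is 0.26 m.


RF = Q_rec / Q_s
RF = 16.501 / 128.15
RF = 0.12876


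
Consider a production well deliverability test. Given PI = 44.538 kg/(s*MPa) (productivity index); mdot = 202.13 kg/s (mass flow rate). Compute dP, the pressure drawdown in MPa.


dP = mdot * 1000 / PI
dP = 202.13 * 1000 / 44.538
dP = 4538.372 kPa
Convert: 4538.372 kPa * 0.001 = 4.5384 MPa
dP = 4.5384 MPa


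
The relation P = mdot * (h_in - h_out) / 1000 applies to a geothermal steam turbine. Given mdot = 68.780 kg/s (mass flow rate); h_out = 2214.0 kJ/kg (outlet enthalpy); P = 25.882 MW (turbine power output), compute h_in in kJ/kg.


h_in = h_out + P * 1000 / mdot
h_in = 2214.0 + 25.882 * 1000 / 68.780
h_in = 2590.3 kJ/kg


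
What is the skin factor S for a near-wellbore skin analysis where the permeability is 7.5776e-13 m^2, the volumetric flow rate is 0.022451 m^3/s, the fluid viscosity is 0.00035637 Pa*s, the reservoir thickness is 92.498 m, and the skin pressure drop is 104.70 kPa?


S = dP_s * 1000 * 2*pi*k*hr / (q*mu)
S = 104.70 * 1000 * 2*pi*7.5776e-13*92.498 / (0.022451*0.00035637)
S = 5.7631


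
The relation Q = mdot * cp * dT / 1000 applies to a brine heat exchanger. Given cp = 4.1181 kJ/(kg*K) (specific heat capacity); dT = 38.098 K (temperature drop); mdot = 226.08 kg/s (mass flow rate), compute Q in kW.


Q = mdot * cp * dT / 1000
Q = 226.08 * 4.1181 * 38.098 / 1000
Q = 35.47000 MW
Convert: 35.47000 MW * 1000.0 = 35470 kW
Q = 35470 kW


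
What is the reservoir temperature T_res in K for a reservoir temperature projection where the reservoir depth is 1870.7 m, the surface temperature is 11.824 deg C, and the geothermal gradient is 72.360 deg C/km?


T_res = T_surf + grad * d / 1000
T_res = 11.824 + 72.360 * 1870.7 / 1000
T_res = 147.1879 deg C
Convert to K: 147.1879 + 273.15 = 420.34 K
T_res = 420.34 K


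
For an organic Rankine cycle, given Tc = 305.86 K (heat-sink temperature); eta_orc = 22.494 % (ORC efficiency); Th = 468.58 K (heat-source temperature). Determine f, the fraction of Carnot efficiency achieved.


f = (eta_orc/100) / (1 - Tc/Th)
f = (22.494/100) / (1 - 305.86/468.58)
f = 0.64775


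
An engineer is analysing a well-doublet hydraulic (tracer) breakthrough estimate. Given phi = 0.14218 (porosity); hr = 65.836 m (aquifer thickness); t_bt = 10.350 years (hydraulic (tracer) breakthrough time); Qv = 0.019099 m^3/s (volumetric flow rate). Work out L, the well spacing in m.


L = sqrt(t_bt*365.25*86400*3*Qv / (pi*hr*phi))
L = sqrt(10.350*365.25*86400*3*0.019099 / (pi*65.836*0.14218))
L = 797.74 m


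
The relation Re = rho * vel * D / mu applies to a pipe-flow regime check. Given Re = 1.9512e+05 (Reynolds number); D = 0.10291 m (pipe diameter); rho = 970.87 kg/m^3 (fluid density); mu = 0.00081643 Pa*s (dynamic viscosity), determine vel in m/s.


vel = Re * mu / (rho * D)
vel = 1.9512e+05 * 0.00081643 / (970.87 * 0.10291)
vel = 1.5944 m/s


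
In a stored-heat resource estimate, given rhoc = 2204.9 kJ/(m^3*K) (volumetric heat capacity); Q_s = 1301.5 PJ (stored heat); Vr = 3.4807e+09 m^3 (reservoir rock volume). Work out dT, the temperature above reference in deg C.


dT = Q_s * 1e12 / (Vr * rhoc)
dT = 1301.5 * 1e12 / (3.4807e+09 * 2204.9)
dT = 169.5855 K
Convert (temperature difference, 1 K = 1 deg C): 169.5855 K = 169.5855 deg C
dT = 169.59 deg C


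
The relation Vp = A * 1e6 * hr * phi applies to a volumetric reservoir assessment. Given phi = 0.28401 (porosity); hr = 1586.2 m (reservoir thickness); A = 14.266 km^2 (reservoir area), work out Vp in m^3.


Vp = A * 1e6 * hr * phi
Vp = 14.266 * 1e6 * 1586.2 * 0.28401
Vp = 6.4268e+09 m^3


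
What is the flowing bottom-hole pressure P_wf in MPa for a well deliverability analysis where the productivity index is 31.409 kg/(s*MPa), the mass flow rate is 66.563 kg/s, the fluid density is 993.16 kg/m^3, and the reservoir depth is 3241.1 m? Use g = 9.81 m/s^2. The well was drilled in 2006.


Step 1: P_i = rho*g*h/1e6 = 993.16*9.81*3241.1/1e6 = 31.57771 MPa
Step 2: P_wf = P_i - mdot/PI = 31.57771 - 66.563/31.409 = 29.458 MPa
P_wf = 29.458 MPa


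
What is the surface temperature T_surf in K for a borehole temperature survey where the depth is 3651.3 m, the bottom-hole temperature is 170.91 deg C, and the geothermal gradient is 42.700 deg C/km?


T_surf = T_d - grad * d / 1000
T_surf = 170.91 - 42.700 * 3651.3 / 1000
T_surf = 14.99949 deg C
Convert to K: 14.99949 + 273.15 = 288.15 K
T_surf = 288.15 K


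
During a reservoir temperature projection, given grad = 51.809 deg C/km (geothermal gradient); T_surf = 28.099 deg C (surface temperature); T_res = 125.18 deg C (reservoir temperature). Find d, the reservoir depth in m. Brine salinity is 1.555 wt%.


d = (T_res - T_surf) / grad * 1000
d = (125.18 - 28.099) / 51.809 * 1000
d = 1873.8 m


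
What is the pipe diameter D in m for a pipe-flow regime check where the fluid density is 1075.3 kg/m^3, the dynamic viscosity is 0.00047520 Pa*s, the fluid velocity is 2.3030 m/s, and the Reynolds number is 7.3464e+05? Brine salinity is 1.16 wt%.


D = Re * mu / (rho * vel)
D = 7.3464e+05 * 0.00047520 / (1075.3 * 2.3030)
D = 0.14097 m


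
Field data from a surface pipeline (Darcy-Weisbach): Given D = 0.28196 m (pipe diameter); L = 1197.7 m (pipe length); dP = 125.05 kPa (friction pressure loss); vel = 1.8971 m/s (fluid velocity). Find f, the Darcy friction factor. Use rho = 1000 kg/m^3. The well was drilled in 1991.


f = dP*1000 / ((L/D)*(rho*vel^2/2))
f = 125.05*1000 / ((1197.7/0.28196)*(1000*1.8971^2/2))
f = 0.016360


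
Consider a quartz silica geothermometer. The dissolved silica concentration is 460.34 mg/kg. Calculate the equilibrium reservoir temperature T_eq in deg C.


T_eq = 1309 / (5.19 - log10(SiO2)) - 273.15
T_eq = 1309 / (5.19 - log10(460.34)) - 273.15
T_eq = 244.87 deg C


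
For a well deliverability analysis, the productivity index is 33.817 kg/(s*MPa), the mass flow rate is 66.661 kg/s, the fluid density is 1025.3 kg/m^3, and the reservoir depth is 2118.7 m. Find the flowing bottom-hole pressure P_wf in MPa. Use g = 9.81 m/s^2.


Step 1: P_i = rho*g*h/1e6 = 1025.3*9.81*2118.7/1e6 = 21.31029 MPa
Step 2: P_wf = P_i - mdot/PI = 21.31029 - 66.661/33.817 = 19.339 MPa
P_wf = 19.339 MPa


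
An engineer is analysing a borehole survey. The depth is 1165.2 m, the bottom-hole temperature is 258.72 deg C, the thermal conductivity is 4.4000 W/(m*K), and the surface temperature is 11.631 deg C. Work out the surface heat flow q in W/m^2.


Step 1: grad = (T_d - T_surf)/d * 1000 = (258.72 - 11.631)/1165.2 * 1000 = 212.0572 deg C/km
Step 2: q = k * grad / 1000 = 4.4 * 212.0572 / 1000 = 0.93305 W/m^2
q = 0.93305 W/m^2


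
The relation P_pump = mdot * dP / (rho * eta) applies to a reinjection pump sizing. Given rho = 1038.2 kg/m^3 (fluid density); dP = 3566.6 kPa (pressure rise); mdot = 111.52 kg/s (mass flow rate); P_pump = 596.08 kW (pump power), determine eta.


eta = mdot * dP / (rho * P_pump)
eta = 111.52 * 3566.6 / (1038.2 * 596.08)
eta = 0.64272


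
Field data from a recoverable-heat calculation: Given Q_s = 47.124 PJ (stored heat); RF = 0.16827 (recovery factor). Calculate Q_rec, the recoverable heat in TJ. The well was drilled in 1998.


Q_rec = Q_s * RF
Q_rec = 47.124 * 0.16827
Q_rec = 7.929555 PJ
Convert: 7.929555 PJ * 1000.0 = 7929.6 TJ
Q_rec = 7929.6 TJ


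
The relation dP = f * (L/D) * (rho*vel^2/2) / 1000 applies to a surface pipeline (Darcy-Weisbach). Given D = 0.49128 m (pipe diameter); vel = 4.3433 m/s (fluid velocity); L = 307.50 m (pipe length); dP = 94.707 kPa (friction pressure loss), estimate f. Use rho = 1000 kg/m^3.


f = dP*1000 / ((L/D)*(rho*vel^2/2))
f = 94.707*1000 / ((307.50/0.49128)*(1000*4.3433^2/2))
f = 0.016042


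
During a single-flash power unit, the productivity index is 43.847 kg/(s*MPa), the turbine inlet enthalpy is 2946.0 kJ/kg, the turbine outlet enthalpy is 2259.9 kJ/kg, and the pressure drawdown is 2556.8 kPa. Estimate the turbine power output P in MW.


Step 1: mdot = PI * dP / 1000 = 43.847 * 2556.8 / 1000 = 112.1080 kg/s
Step 2: P = mdot*(h_in - h_out)/1000 = 112.1080*(2946.0 - 2259.9)/1000 = 76.917 MW
P = 76.917 MW


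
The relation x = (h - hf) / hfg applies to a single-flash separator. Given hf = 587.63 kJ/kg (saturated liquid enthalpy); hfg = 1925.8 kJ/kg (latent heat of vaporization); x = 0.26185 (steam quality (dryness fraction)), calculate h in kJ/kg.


h = hf + x * hfg
h = 587.63 + 0.26185 * 1925.8
h = 1091.9 kJ/kg


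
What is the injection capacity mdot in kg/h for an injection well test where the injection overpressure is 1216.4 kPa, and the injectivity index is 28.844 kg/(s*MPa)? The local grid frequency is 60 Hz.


mdot = II * dP / 1000
mdot = 28.844 * 1216.4 / 1000
mdot = 35.08584 kg/s
Convert: 35.08584 kg/s * 3600.0 = 1.2631e+05 kg/h
mdot = 1.2631e+05 kg/h


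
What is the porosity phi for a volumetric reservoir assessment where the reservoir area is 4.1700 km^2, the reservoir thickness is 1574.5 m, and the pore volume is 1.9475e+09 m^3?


phi = Vp / (A * 1e6 * hr)
phi = 1.9475e+09 / (4.1700 * 1e6 * 1574.5)
phi = 0.29662


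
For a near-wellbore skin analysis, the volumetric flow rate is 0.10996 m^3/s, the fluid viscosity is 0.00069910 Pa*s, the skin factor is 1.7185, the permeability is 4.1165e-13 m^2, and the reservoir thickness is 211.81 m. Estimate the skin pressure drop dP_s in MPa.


dP_s = S * q * mu / (2*pi*k*hr) / 1000
dP_s = 1.7185 * 0.10996 * 0.00069910 / (2*pi*4.1165e-13*211.81) / 1000
dP_s = 241.1399 kPa
Convert: 241.1399 kPa * 0.001 = 0.24114 MPa
dP_s = 0.24114 MPa


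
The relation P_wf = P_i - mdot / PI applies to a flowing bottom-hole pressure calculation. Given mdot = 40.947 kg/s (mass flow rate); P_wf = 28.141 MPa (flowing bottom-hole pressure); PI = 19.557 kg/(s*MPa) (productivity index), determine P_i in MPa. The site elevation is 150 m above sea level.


P_i = P_wf + mdot / PI
P_i = 28.141 + 40.947 / 19.557
P_i = 30.235 MPa


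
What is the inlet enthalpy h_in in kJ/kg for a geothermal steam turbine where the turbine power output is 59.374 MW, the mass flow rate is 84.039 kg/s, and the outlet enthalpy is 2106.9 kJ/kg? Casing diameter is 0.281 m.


h_in = h_out + P * 1000 / mdot
h_in = 2106.9 + 59.374 * 1000 / 84.039
h_in = 2813.4 kJ/kg


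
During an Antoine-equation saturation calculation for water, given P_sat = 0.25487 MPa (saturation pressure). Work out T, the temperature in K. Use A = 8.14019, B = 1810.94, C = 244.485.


T = B / (A - log10(P_sat * 760 / 0.101325)) - C
T = 1810.94 / (8.14019 - log10(0.25487 * 760 / 0.101325)) - 244.485
T = 128.2304 deg C
Convert to K: 128.2304 + 273.15 = 401.38 K
T = 401.38 K


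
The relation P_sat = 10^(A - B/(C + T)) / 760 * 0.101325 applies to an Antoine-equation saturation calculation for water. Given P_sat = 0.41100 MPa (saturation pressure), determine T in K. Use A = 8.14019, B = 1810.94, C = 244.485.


T = B / (A - log10(P_sat * 760 / 0.101325)) - C
T = 1810.94 / (8.14019 - log10(0.41100 * 760 / 0.101325)) - 244.485
T = 144.8597 deg C
Convert to K: 144.8597 + 273.15 = 418.01 K
T = 418.01 K


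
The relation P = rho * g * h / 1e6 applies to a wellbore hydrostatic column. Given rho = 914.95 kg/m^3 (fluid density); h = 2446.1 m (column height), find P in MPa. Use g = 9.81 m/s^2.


P = rho * g * h / 1e6
P = 914.95 * 9.81 * 2446.1 / 1e6
P = 21.955 MPa


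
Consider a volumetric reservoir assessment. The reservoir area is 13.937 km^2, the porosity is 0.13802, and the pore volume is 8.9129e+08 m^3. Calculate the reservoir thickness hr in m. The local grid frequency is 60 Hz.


hr = Vp / (A * 1e6 * phi)
hr = 8.9129e+08 / (13.937 * 1e6 * 0.13802)
hr = 463.35 m


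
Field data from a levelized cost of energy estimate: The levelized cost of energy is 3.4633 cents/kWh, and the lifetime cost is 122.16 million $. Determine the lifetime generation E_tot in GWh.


E_tot = C_tot / LCOE * 100
E_tot = 122.16 / 3.4633 * 100
E_tot = 3527.3 GWh


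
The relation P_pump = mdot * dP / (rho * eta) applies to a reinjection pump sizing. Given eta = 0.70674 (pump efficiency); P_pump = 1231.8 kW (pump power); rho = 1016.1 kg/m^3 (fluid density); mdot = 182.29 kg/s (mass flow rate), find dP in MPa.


dP = P_pump * rho * eta / mdot
dP = 1231.8 * 1016.1 * 0.70674 / 182.29
dP = 4852.589 kPa
Convert: 4852.589 kPa * 0.001 = 4.8526 MPa
dP = 4.8526 MPa


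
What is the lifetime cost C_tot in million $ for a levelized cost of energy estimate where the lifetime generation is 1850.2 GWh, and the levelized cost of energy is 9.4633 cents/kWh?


C_tot = LCOE / 100 * E_tot
C_tot = 9.4633 / 100 * 1850.2
C_tot = 175.09 million $
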